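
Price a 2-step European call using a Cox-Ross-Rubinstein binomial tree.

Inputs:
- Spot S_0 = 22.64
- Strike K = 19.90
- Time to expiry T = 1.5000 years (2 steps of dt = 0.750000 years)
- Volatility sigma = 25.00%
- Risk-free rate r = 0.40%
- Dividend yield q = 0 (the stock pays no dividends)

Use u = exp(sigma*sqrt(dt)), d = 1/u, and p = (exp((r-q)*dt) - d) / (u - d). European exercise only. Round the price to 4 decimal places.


Answer: Price = V(0,0) = 4.4108

Derivation:
dt = T/N = 0.750000
u = exp(sigma*sqrt(dt)) = 1.241731; d = 1/u = 0.805327
p = (exp((r-q)*dt) - d) / (u - d) = 0.452969
Discount per step: exp(-r*dt) = 0.997004
Stock lattice S(k, i) with i counting down-moves:
  k=0: S(0,0) = 22.6400
  k=1: S(1,0) = 28.1128; S(1,1) = 18.2326
  k=2: S(2,0) = 34.9085; S(2,1) = 22.6400; S(2,2) = 14.6832
Terminal payoffs V(N, i) = max(S_T - K, 0):
  V(2,0) = 15.008521; V(2,1) = 2.740000; V(2,2) = 0.000000
Backward induction: V(k, i) = exp(-r*dt) * [p * V(k+1, i) + (1-p) * V(k+1, i+1)].
  V(1,0) = exp(-r*dt) * [p*15.008521 + (1-p)*2.740000] = 8.272400
  V(1,1) = exp(-r*dt) * [p*2.740000 + (1-p)*0.000000] = 1.237416
  V(0,0) = exp(-r*dt) * [p*8.272400 + (1-p)*1.237416] = 4.410790


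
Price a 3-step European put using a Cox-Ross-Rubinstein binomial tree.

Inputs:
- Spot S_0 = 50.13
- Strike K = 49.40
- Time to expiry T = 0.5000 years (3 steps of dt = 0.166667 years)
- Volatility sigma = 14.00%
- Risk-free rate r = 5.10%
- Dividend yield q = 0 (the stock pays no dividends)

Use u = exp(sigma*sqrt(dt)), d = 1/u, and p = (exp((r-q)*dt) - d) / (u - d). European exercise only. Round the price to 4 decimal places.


dt = T/N = 0.166667
u = exp(sigma*sqrt(dt)) = 1.058820; d = 1/u = 0.944448
p = (exp((r-q)*dt) - d) / (u - d) = 0.560351
Discount per step: exp(-r*dt) = 0.991536
Stock lattice S(k, i) with i counting down-moves:
  k=0: S(0,0) = 50.1300
  k=1: S(1,0) = 53.0786; S(1,1) = 47.3452
  k=2: S(2,0) = 56.2007; S(2,1) = 50.1300; S(2,2) = 44.7150
  k=3: S(3,0) = 59.5064; S(3,1) = 53.0786; S(3,2) = 47.3452; S(3,3) = 42.2310
Terminal payoffs V(N, i) = max(K - S_T, 0):
  V(3,0) = 0.000000; V(3,1) = 0.000000; V(3,2) = 2.054827; V(3,3) = 7.168966
Backward induction: V(k, i) = exp(-r*dt) * [p * V(k+1, i) + (1-p) * V(k+1, i+1)].
  V(2,0) = exp(-r*dt) * [p*0.000000 + (1-p)*0.000000] = 0.000000
  V(2,1) = exp(-r*dt) * [p*0.000000 + (1-p)*2.054827] = 0.895756
  V(2,2) = exp(-r*dt) * [p*2.054827 + (1-p)*7.168966] = 4.266831
  V(1,0) = exp(-r*dt) * [p*0.000000 + (1-p)*0.895756] = 0.390485
  V(1,1) = exp(-r*dt) * [p*0.895756 + (1-p)*4.266831] = 2.357720
  V(0,0) = exp(-r*dt) * [p*0.390485 + (1-p)*2.357720] = 1.244752

Answer: Price = V(0,0) = 1.2448


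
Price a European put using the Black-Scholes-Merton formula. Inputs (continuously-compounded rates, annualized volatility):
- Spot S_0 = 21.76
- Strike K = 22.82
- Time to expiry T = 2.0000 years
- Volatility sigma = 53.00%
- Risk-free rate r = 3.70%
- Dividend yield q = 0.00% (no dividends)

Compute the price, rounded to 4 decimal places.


d1 = (ln(S/K) + (r - q + 0.5*sigma^2) * T) / (sigma * sqrt(T)) = 0.41003665
d2 = d1 - sigma * sqrt(T) = -0.33949654
exp(-rT) = 0.92867169; exp(-qT) = 1.00000000
P = K * exp(-rT) * N(-d2) - S_0 * exp(-qT) * N(-d1)
N(-d1) = 0.34088953; N(-d2) = 0.63288215
P = 22.8200 * 0.92867169 * 0.63288215 - 21.7600 * 1.00000000 * 0.34088953 = 5.9945

Answer: Price = 5.9945


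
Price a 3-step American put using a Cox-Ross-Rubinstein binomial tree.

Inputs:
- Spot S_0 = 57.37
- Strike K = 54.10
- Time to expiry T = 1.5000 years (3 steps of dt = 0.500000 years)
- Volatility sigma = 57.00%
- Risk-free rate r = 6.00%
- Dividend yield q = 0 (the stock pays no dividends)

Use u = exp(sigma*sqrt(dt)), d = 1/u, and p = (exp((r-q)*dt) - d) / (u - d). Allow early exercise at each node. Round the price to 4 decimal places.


dt = T/N = 0.500000
u = exp(sigma*sqrt(dt)) = 1.496383; d = 1/u = 0.668278
p = (exp((r-q)*dt) - d) / (u - d) = 0.437356
Discount per step: exp(-r*dt) = 0.970446
Stock lattice S(k, i) with i counting down-moves:
  k=0: S(0,0) = 57.3700
  k=1: S(1,0) = 85.8475; S(1,1) = 38.3391
  k=2: S(2,0) = 128.4607; S(2,1) = 57.3700; S(2,2) = 25.6212
  k=3: S(3,0) = 192.2265; S(3,1) = 85.8475; S(3,2) = 38.3391; S(3,3) = 17.1221
Terminal payoffs V(N, i) = max(K - S_T, 0):
  V(3,0) = 0.000000; V(3,1) = 0.000000; V(3,2) = 15.760885; V(3,3) = 36.977919
Backward induction: V(k, i) = exp(-r*dt) * [p * V(k+1, i) + (1-p) * V(k+1, i+1)]; then take max(V_cont, immediate exercise) for American.
  V(2,0) = exp(-r*dt) * [p*0.000000 + (1-p)*0.000000] = 0.000000; exercise = 0.000000; V(2,0) = max -> 0.000000
  V(2,1) = exp(-r*dt) * [p*0.000000 + (1-p)*15.760885] = 8.605689; exercise = 0.000000; V(2,1) = max -> 8.605689
  V(2,2) = exp(-r*dt) * [p*15.760885 + (1-p)*36.977919] = 26.879912; exercise = 28.478809; V(2,2) = max -> 28.478809
  V(1,0) = exp(-r*dt) * [p*0.000000 + (1-p)*8.605689] = 4.698841; exercise = 0.000000; V(1,0) = max -> 4.698841
  V(1,1) = exp(-r*dt) * [p*8.605689 + (1-p)*28.478809] = 19.202386; exercise = 15.760885; V(1,1) = max -> 19.202386
  V(0,0) = exp(-r*dt) * [p*4.698841 + (1-p)*19.202386] = 12.479131; exercise = 0.000000; V(0,0) = max -> 12.479131

Answer: Price = V(0,0) = 12.4791


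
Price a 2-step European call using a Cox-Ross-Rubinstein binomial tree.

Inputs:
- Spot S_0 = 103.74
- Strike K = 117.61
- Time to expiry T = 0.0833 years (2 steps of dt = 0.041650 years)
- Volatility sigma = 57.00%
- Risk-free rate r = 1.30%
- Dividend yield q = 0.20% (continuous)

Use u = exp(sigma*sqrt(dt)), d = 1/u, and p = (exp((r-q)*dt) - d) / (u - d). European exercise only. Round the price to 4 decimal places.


Answer: Price = V(0,0) = 2.9723

Derivation:
dt = T/N = 0.041650
u = exp(sigma*sqrt(dt)) = 1.123364; d = 1/u = 0.890184
p = (exp((r-q)*dt) - d) / (u - d) = 0.472916
Discount per step: exp(-r*dt) = 0.999459
Stock lattice S(k, i) with i counting down-moves:
  k=0: S(0,0) = 103.7400
  k=1: S(1,0) = 116.5378; S(1,1) = 92.3477
  k=2: S(2,0) = 130.9143; S(2,1) = 103.7400; S(2,2) = 82.2064
Terminal payoffs V(N, i) = max(S_T - K, 0):
  V(2,0) = 13.304279; V(2,1) = 0.000000; V(2,2) = 0.000000
Backward induction: V(k, i) = exp(-r*dt) * [p * V(k+1, i) + (1-p) * V(k+1, i+1)].
  V(1,0) = exp(-r*dt) * [p*13.304279 + (1-p)*0.000000] = 6.288402
  V(1,1) = exp(-r*dt) * [p*0.000000 + (1-p)*0.000000] = 0.000000
  V(0,0) = exp(-r*dt) * [p*6.288402 + (1-p)*0.000000] = 2.972277


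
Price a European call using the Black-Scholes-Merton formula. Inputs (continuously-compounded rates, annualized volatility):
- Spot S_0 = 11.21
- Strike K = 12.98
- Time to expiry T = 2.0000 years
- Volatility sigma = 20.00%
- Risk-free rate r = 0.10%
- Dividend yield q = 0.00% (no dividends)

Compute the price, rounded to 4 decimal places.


d1 = (ln(S/K) + (r - q + 0.5*sigma^2) * T) / (sigma * sqrt(T)) = -0.36982913
d2 = d1 - sigma * sqrt(T) = -0.65267184
exp(-rT) = 0.99800200; exp(-qT) = 1.00000000
C = S_0 * exp(-qT) * N(d1) - K * exp(-rT) * N(d2)
N(d1) = 0.35575490; N(d2) = 0.25698393
C = 11.2100 * 1.00000000 * 0.35575490 - 12.9800 * 0.99800200 * 0.25698393 = 0.6590

Answer: Price = 0.6590


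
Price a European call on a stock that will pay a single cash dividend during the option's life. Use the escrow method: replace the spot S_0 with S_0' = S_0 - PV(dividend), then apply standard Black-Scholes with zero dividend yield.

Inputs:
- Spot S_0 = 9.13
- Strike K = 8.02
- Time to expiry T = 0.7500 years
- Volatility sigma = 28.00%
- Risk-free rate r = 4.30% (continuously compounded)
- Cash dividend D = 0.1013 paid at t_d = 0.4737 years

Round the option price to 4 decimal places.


PV(D) = D * exp(-r * t_d) = 0.1013 * 0.97983695 = 0.09925748
S_0' = S_0 - PV(D) = 9.1300 - 0.09925748 = 9.03074252
d1 = (ln(S_0'/K) + (r + sigma^2/2)*T) / (sigma*sqrt(T)) = 0.74373507
d2 = d1 - sigma*sqrt(T) = 0.50124796
exp(-rT) = 0.96826449
N(d1) = 0.77148162; N(d2) = 0.69190169
C = S_0' * N(d1) - K * exp(-rT) * N(d2) = 9.03074252 * 0.77148162 - 8.0200 * 0.96826449 * 0.69190169 = 1.5941

Answer: Price = 1.5941


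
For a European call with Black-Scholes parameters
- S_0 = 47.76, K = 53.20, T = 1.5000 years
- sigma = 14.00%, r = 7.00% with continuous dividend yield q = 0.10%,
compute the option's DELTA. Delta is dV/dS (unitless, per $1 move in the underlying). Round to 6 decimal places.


d1 = 0.0602462076; d2 = -0.1112180743
phi(d1) = 0.3982189354; exp(-qT) = 0.9985011244; exp(-rT) = 0.9003245226
N(d1) = 0.5240202279
Delta = exp(-qT) * N(d1) = 0.9985011244 * 0.5240202279 = 0.523235

Answer: Delta = 0.523235


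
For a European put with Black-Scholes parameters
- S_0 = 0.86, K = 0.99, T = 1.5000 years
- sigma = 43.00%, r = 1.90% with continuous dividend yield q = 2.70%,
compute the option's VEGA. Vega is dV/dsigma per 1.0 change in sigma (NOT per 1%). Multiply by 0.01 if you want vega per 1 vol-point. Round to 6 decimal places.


d1 = -0.0267688478; d2 = -0.5534091425
phi(d1) = 0.3987993707; exp(-qT) = 0.9603091645; exp(-rT) = 0.9719022941
Vega = S * exp(-qT) * phi(d1) * sqrt(T) = 0.8600 * 0.9603091645 * 0.3987993707 * 1.2247448714 = 0.403376

Answer: Vega = 0.403376


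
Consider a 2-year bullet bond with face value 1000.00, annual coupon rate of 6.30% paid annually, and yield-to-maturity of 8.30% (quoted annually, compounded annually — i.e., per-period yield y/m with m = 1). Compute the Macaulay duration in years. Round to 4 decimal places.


Answer: Macaulay duration = 1.9397 years

Derivation:
Coupon per period c = face * coupon_rate / m = 63.000000
Periods per year m = 1; per-period yield y/m = 0.083000
Number of cashflows N = 2
Cashflows (t years, CF_t, discount factor 1/(1+y/m)^(m*t), PV):
  t = 1.0000: CF_t = 63.000000, DF = 0.923361, PV = 58.171745
  t = 2.0000: CF_t = 1063.000000, DF = 0.852596, PV = 906.309122
Price P = sum_t PV_t = 964.480867
Macaulay numerator sum_t t * PV_t:
  t * PV_t at t = 1.0000: 58.171745
  t * PV_t at t = 2.0000: 1812.618244
Macaulay duration D = (sum_t t * PV_t) / P = 1870.789990 / 964.480867 = 1.939686


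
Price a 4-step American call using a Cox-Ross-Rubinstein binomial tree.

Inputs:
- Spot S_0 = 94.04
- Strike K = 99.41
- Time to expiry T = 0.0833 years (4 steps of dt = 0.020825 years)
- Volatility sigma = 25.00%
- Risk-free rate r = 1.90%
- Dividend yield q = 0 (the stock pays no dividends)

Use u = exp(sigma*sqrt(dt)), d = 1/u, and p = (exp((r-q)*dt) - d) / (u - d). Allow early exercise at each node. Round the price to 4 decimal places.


dt = T/N = 0.020825
u = exp(sigma*sqrt(dt)) = 1.036736; d = 1/u = 0.964566
p = (exp((r-q)*dt) - d) / (u - d) = 0.496465
Discount per step: exp(-r*dt) = 0.999604
Stock lattice S(k, i) with i counting down-moves:
  k=0: S(0,0) = 94.0400
  k=1: S(1,0) = 97.4946; S(1,1) = 90.7078
  k=2: S(2,0) = 101.0762; S(2,1) = 94.0400; S(2,2) = 87.4936
  k=3: S(3,0) = 104.7893; S(3,1) = 97.4946; S(3,2) = 90.7078; S(3,3) = 84.3934
  k=4: S(4,0) = 108.6388; S(4,1) = 101.0762; S(4,2) = 94.0400; S(4,3) = 87.4936; S(4,4) = 81.4030
Terminal payoffs V(N, i) = max(S_T - K, 0):
  V(4,0) = 9.228833; V(4,1) = 1.666188; V(4,2) = 0.000000; V(4,3) = 0.000000; V(4,4) = 0.000000
Backward induction: V(k, i) = exp(-r*dt) * [p * V(k+1, i) + (1-p) * V(k+1, i+1)]; then take max(V_cont, immediate exercise) for American.
  V(3,0) = exp(-r*dt) * [p*9.228833 + (1-p)*1.666188] = 5.418635; exercise = 5.379308; V(3,0) = max -> 5.418635
  V(3,1) = exp(-r*dt) * [p*1.666188 + (1-p)*0.000000] = 0.826877; exercise = 0.000000; V(3,1) = max -> 0.826877
  V(3,2) = exp(-r*dt) * [p*0.000000 + (1-p)*0.000000] = 0.000000; exercise = 0.000000; V(3,2) = max -> 0.000000
  V(3,3) = exp(-r*dt) * [p*0.000000 + (1-p)*0.000000] = 0.000000; exercise = 0.000000; V(3,3) = max -> 0.000000
  V(2,0) = exp(-r*dt) * [p*5.418635 + (1-p)*0.826877] = 3.105297; exercise = 1.666188; V(2,0) = max -> 3.105297
  V(2,1) = exp(-r*dt) * [p*0.826877 + (1-p)*0.000000] = 0.410354; exercise = 0.000000; V(2,1) = max -> 0.410354
  V(2,2) = exp(-r*dt) * [p*0.000000 + (1-p)*0.000000] = 0.000000; exercise = 0.000000; V(2,2) = max -> 0.000000
  V(1,0) = exp(-r*dt) * [p*3.105297 + (1-p)*0.410354] = 1.747608; exercise = 0.000000; V(1,0) = max -> 1.747608
  V(1,1) = exp(-r*dt) * [p*0.410354 + (1-p)*0.000000] = 0.203646; exercise = 0.000000; V(1,1) = max -> 0.203646
  V(0,0) = exp(-r*dt) * [p*1.747608 + (1-p)*0.203646] = 0.969785; exercise = 0.000000; V(0,0) = max -> 0.969785

Answer: Price = V(0,0) = 0.9698


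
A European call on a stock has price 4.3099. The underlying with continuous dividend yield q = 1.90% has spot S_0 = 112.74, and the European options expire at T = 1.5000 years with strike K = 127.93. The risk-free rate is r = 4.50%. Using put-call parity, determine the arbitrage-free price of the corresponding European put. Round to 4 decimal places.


Put-call parity: C - P = S_0 * exp(-qT) - K * exp(-rT).
S_0 * exp(-qT) = 112.7400 * 0.97190229 = 109.57226464
K * exp(-rT) = 127.9300 * 0.93472772 = 119.57971730
P = C - S*exp(-qT) + K*exp(-rT)
P = 4.3099 - 109.57226464 + 119.57971730 = 14.3174

Answer: Put price = 14.3174


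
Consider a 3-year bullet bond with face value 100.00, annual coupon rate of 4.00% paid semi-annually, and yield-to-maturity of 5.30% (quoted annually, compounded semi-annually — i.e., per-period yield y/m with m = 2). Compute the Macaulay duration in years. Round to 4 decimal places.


Answer: Macaulay duration = 2.8536 years

Derivation:
Coupon per period c = face * coupon_rate / m = 2.000000
Periods per year m = 2; per-period yield y/m = 0.026500
Number of cashflows N = 6
Cashflows (t years, CF_t, discount factor 1/(1+y/m)^(m*t), PV):
  t = 0.5000: CF_t = 2.000000, DF = 0.974184, PV = 1.948368
  t = 1.0000: CF_t = 2.000000, DF = 0.949035, PV = 1.898069
  t = 1.5000: CF_t = 2.000000, DF = 0.924535, PV = 1.849069
  t = 2.0000: CF_t = 2.000000, DF = 0.900667, PV = 1.801334
  t = 2.5000: CF_t = 2.000000, DF = 0.877415, PV = 1.754831
  t = 3.0000: CF_t = 102.000000, DF = 0.854764, PV = 87.185939
Price P = sum_t PV_t = 96.437610
Macaulay numerator sum_t t * PV_t:
  t * PV_t at t = 0.5000: 0.974184
  t * PV_t at t = 1.0000: 1.898069
  t * PV_t at t = 1.5000: 2.773604
  t * PV_t at t = 2.0000: 3.602667
  t * PV_t at t = 2.5000: 4.387077
  t * PV_t at t = 3.0000: 261.557817
Macaulay duration D = (sum_t t * PV_t) / P = 275.193419 / 96.437610 = 2.853590


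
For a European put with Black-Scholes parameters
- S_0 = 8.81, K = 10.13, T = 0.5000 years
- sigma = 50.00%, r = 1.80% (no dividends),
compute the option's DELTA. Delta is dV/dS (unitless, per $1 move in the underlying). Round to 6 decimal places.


Answer: Delta = -0.576385

Derivation:
d1 = -0.1926551410; d2 = -0.5462085316
phi(d1) = 0.3916069836; exp(-qT) = 1.0000000000; exp(-rT) = 0.9910403788
N(-d1) = 0.5763854712
Delta = -exp(-qT) * N(-d1) = -1.0000000000 * 0.5763854712 = -0.576385


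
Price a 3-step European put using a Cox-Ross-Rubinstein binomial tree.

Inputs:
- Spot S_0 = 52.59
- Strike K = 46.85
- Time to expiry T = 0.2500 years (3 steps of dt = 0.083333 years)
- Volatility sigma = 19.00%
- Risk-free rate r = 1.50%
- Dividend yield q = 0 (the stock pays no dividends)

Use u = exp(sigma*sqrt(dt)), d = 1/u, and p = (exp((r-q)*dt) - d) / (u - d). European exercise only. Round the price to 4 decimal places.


dt = T/N = 0.083333
u = exp(sigma*sqrt(dt)) = 1.056380; d = 1/u = 0.946629
p = (exp((r-q)*dt) - d) / (u - d) = 0.497688
Discount per step: exp(-r*dt) = 0.998751
Stock lattice S(k, i) with i counting down-moves:
  k=0: S(0,0) = 52.5900
  k=1: S(1,0) = 55.5550; S(1,1) = 49.7832
  k=2: S(2,0) = 58.6873; S(2,1) = 52.5900; S(2,2) = 47.1262
  k=3: S(3,0) = 61.9961; S(3,1) = 55.5550; S(3,2) = 49.7832; S(3,3) = 44.6110
Terminal payoffs V(N, i) = max(K - S_T, 0):
  V(3,0) = 0.000000; V(3,1) = 0.000000; V(3,2) = 0.000000; V(3,3) = 2.238969
Backward induction: V(k, i) = exp(-r*dt) * [p * V(k+1, i) + (1-p) * V(k+1, i+1)].
  V(2,0) = exp(-r*dt) * [p*0.000000 + (1-p)*0.000000] = 0.000000
  V(2,1) = exp(-r*dt) * [p*0.000000 + (1-p)*0.000000] = 0.000000
  V(2,2) = exp(-r*dt) * [p*0.000000 + (1-p)*2.238969] = 1.123256
  V(1,0) = exp(-r*dt) * [p*0.000000 + (1-p)*0.000000] = 0.000000
  V(1,1) = exp(-r*dt) * [p*0.000000 + (1-p)*1.123256] = 0.563520
  V(0,0) = exp(-r*dt) * [p*0.000000 + (1-p)*0.563520] = 0.282710

Answer: Price = V(0,0) = 0.2827


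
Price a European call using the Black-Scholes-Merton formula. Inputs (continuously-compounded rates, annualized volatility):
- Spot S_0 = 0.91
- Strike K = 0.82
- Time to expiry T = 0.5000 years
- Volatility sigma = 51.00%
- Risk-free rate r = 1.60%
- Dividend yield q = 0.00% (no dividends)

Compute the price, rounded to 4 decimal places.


Answer: Price = 0.1774

Derivation:
d1 = (ln(S/K) + (r - q + 0.5*sigma^2) * T) / (sigma * sqrt(T)) = 0.49127355
d2 = d1 - sigma * sqrt(T) = 0.13064910
exp(-rT) = 0.99203191; exp(-qT) = 1.00000000
C = S_0 * exp(-qT) * N(d1) - K * exp(-rT) * N(d2)
N(d1) = 0.68838351; N(d2) = 0.55197355
C = 0.9100 * 1.00000000 * 0.68838351 - 0.8200 * 0.99203191 * 0.55197355 = 0.1774


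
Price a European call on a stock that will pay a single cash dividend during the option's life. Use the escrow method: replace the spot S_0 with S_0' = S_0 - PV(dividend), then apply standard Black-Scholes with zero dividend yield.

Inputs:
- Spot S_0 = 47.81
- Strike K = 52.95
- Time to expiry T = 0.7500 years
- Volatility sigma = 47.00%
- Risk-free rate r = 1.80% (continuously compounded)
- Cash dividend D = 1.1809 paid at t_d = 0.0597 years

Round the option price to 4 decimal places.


Answer: Price = 5.4713

Derivation:
PV(D) = D * exp(-r * t_d) = 1.1809 * 0.99892598 = 1.17963169
S_0' = S_0 - PV(D) = 47.8100 - 1.17963169 = 46.63036831
d1 = (ln(S_0'/K) + (r + sigma^2/2)*T) / (sigma*sqrt(T)) = -0.07556793
d2 = d1 - sigma*sqrt(T) = -0.48259987
exp(-rT) = 0.98659072
N(d1) = 0.46988142; N(d2) = 0.31468993
C = S_0' * N(d1) - K * exp(-rT) * N(d2) = 46.63036831 * 0.46988142 - 52.9500 * 0.98659072 * 0.31468993 = 5.4713


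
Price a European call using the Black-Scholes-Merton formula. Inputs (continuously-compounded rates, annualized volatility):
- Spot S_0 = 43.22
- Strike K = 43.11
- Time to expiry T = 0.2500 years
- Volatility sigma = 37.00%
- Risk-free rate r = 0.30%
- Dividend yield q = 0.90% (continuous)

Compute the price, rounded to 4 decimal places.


d1 = (ln(S/K) + (r - q + 0.5*sigma^2) * T) / (sigma * sqrt(T)) = 0.09816682
d2 = d1 - sigma * sqrt(T) = -0.08683318
exp(-rT) = 0.99925028; exp(-qT) = 0.99775253
C = S_0 * exp(-qT) * N(d1) - K * exp(-rT) * N(d2)
N(d1) = 0.53910009; N(d2) = 0.46540206
C = 43.2200 * 0.99775253 * 0.53910009 - 43.1100 * 0.99925028 * 0.46540206 = 3.1991

Answer: Price = 3.1991


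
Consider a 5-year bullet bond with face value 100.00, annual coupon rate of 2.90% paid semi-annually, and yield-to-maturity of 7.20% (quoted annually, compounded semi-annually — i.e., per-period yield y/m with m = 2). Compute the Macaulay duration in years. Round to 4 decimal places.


Answer: Macaulay duration = 4.6504 years

Derivation:
Coupon per period c = face * coupon_rate / m = 1.450000
Periods per year m = 2; per-period yield y/m = 0.036000
Number of cashflows N = 10
Cashflows (t years, CF_t, discount factor 1/(1+y/m)^(m*t), PV):
  t = 0.5000: CF_t = 1.450000, DF = 0.965251, PV = 1.399614
  t = 1.0000: CF_t = 1.450000, DF = 0.931709, PV = 1.350979
  t = 1.5000: CF_t = 1.450000, DF = 0.899333, PV = 1.304033
  t = 2.0000: CF_t = 1.450000, DF = 0.868082, PV = 1.258720
  t = 2.5000: CF_t = 1.450000, DF = 0.837917, PV = 1.214980
  t = 3.0000: CF_t = 1.450000, DF = 0.808801, PV = 1.172761
  t = 3.5000: CF_t = 1.450000, DF = 0.780696, PV = 1.132009
  t = 4.0000: CF_t = 1.450000, DF = 0.753567, PV = 1.092672
  t = 4.5000: CF_t = 1.450000, DF = 0.727381, PV = 1.054703
  t = 5.0000: CF_t = 101.450000, DF = 0.702106, PV = 71.228615
Price P = sum_t PV_t = 82.209085
Macaulay numerator sum_t t * PV_t:
  t * PV_t at t = 0.5000: 0.699807
  t * PV_t at t = 1.0000: 1.350979
  t * PV_t at t = 1.5000: 1.956050
  t * PV_t at t = 2.0000: 2.517439
  t * PV_t at t = 2.5000: 3.037451
  t * PV_t at t = 3.0000: 3.518283
  t * PV_t at t = 3.5000: 3.962030
  t * PV_t at t = 4.0000: 4.370689
  t * PV_t at t = 4.5000: 4.746164
  t * PV_t at t = 5.0000: 356.143073
Macaulay duration D = (sum_t t * PV_t) / P = 382.301964 / 82.209085 = 4.650361


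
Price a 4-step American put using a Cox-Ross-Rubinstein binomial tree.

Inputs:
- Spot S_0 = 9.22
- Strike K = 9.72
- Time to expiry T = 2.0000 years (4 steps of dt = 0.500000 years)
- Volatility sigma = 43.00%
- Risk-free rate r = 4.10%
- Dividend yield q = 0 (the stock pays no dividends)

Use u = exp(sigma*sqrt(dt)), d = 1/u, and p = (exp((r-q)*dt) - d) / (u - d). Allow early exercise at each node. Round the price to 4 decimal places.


dt = T/N = 0.500000
u = exp(sigma*sqrt(dt)) = 1.355345; d = 1/u = 0.737820
p = (exp((r-q)*dt) - d) / (u - d) = 0.458106
Discount per step: exp(-r*dt) = 0.979709
Stock lattice S(k, i) with i counting down-moves:
  k=0: S(0,0) = 9.2200
  k=1: S(1,0) = 12.4963; S(1,1) = 6.8027
  k=2: S(2,0) = 16.9368; S(2,1) = 9.2200; S(2,2) = 5.0192
  k=3: S(3,0) = 22.9552; S(3,1) = 12.4963; S(3,2) = 6.8027; S(3,3) = 3.7032
  k=4: S(4,0) = 31.1122; S(4,1) = 16.9368; S(4,2) = 9.2200; S(4,3) = 5.0192; S(4,4) = 2.7323
Terminal payoffs V(N, i) = max(K - S_T, 0):
  V(4,0) = 0.000000; V(4,1) = 0.000000; V(4,2) = 0.500000; V(4,3) = 4.700837; V(4,4) = 6.987679
Backward induction: V(k, i) = exp(-r*dt) * [p * V(k+1, i) + (1-p) * V(k+1, i+1)]; then take max(V_cont, immediate exercise) for American.
  V(3,0) = exp(-r*dt) * [p*0.000000 + (1-p)*0.000000] = 0.000000; exercise = 0.000000; V(3,0) = max -> 0.000000
  V(3,1) = exp(-r*dt) * [p*0.000000 + (1-p)*0.500000] = 0.265449; exercise = 0.000000; V(3,1) = max -> 0.265449
  V(3,2) = exp(-r*dt) * [p*0.500000 + (1-p)*4.700837] = 2.720072; exercise = 2.917303; V(3,2) = max -> 2.917303
  V(3,3) = exp(-r*dt) * [p*4.700837 + (1-p)*6.987679] = 5.819532; exercise = 6.016763; V(3,3) = max -> 6.016763
  V(2,0) = exp(-r*dt) * [p*0.000000 + (1-p)*0.265449] = 0.140927; exercise = 0.000000; V(2,0) = max -> 0.140927
  V(2,1) = exp(-r*dt) * [p*0.265449 + (1-p)*2.917303] = 1.667928; exercise = 0.500000; V(2,1) = max -> 1.667928
  V(2,2) = exp(-r*dt) * [p*2.917303 + (1-p)*6.016763] = 4.503605; exercise = 4.700837; V(2,2) = max -> 4.700837
  V(1,0) = exp(-r*dt) * [p*0.140927 + (1-p)*1.667928] = 0.948749; exercise = 0.000000; V(1,0) = max -> 0.948749
  V(1,1) = exp(-r*dt) * [p*1.667928 + (1-p)*4.700837] = 3.244250; exercise = 2.917303; V(1,1) = max -> 3.244250
  V(0,0) = exp(-r*dt) * [p*0.948749 + (1-p)*3.244250] = 2.148175; exercise = 0.500000; V(0,0) = max -> 2.148175

Answer: Price = V(0,0) = 2.1482


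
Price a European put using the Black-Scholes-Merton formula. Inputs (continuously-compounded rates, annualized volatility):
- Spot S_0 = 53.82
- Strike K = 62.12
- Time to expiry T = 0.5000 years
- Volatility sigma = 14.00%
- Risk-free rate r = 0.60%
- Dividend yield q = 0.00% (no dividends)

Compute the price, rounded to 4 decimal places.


Answer: Price = 8.3149

Derivation:
d1 = (ln(S/K) + (r - q + 0.5*sigma^2) * T) / (sigma * sqrt(T)) = -1.36898755
d2 = d1 - sigma * sqrt(T) = -1.46798250
exp(-rT) = 0.99700450; exp(-qT) = 1.00000000
P = K * exp(-rT) * N(-d2) - S_0 * exp(-qT) * N(-d1)
N(-d1) = 0.91449842; N(-d2) = 0.92894551
P = 62.1200 * 0.99700450 * 0.92894551 - 53.8200 * 1.00000000 * 0.91449842 = 8.3149


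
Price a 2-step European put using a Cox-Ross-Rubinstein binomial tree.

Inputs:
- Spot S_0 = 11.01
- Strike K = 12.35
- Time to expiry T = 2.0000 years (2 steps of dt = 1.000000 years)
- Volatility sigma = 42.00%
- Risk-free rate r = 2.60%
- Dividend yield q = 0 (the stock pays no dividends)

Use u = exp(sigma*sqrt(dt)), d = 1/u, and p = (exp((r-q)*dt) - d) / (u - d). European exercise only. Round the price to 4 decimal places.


Answer: Price = V(0,0) = 2.9906

Derivation:
dt = T/N = 1.000000
u = exp(sigma*sqrt(dt)) = 1.521962; d = 1/u = 0.657047
p = (exp((r-q)*dt) - d) / (u - d) = 0.426972
Discount per step: exp(-r*dt) = 0.974335
Stock lattice S(k, i) with i counting down-moves:
  k=0: S(0,0) = 11.0100
  k=1: S(1,0) = 16.7568; S(1,1) = 7.2341
  k=2: S(2,0) = 25.5032; S(2,1) = 11.0100; S(2,2) = 4.7531
Terminal payoffs V(N, i) = max(K - S_T, 0):
  V(2,0) = 0.000000; V(2,1) = 1.340000; V(2,2) = 7.596867
Backward induction: V(k, i) = exp(-r*dt) * [p * V(k+1, i) + (1-p) * V(k+1, i+1)].
  V(1,0) = exp(-r*dt) * [p*0.000000 + (1-p)*1.340000] = 0.748151
  V(1,1) = exp(-r*dt) * [p*1.340000 + (1-p)*7.596867] = 4.798953
  V(0,0) = exp(-r*dt) * [p*0.748151 + (1-p)*4.798953] = 2.990600


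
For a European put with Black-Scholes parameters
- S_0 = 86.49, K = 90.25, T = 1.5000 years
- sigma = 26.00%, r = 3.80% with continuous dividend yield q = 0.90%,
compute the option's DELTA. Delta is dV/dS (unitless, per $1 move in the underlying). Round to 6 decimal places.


d1 = 0.1621851221; d2 = -0.1562485444
phi(d1) = 0.3937297416; exp(-qT) = 0.9865907163; exp(-rT) = 0.9445940694
N(-d1) = 0.4355800377
Delta = -exp(-qT) * N(-d1) = -0.9865907163 * 0.4355800377 = -0.429739

Answer: Delta = -0.429739


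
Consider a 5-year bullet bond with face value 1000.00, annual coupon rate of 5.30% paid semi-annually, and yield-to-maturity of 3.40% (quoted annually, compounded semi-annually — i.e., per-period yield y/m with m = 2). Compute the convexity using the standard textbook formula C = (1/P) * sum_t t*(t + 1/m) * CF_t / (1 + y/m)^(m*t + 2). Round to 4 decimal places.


Answer: Convexity = 22.9490

Derivation:
Coupon per period c = face * coupon_rate / m = 26.500000
Periods per year m = 2; per-period yield y/m = 0.017000
Number of cashflows N = 10
Cashflows (t years, CF_t, discount factor 1/(1+y/m)^(m*t), PV):
  t = 0.5000: CF_t = 26.500000, DF = 0.983284, PV = 26.057030
  t = 1.0000: CF_t = 26.500000, DF = 0.966848, PV = 25.621466
  t = 1.5000: CF_t = 26.500000, DF = 0.950686, PV = 25.193181
  t = 2.0000: CF_t = 26.500000, DF = 0.934795, PV = 24.772057
  t = 2.5000: CF_t = 26.500000, DF = 0.919169, PV = 24.357971
  t = 3.0000: CF_t = 26.500000, DF = 0.903804, PV = 23.950807
  t = 3.5000: CF_t = 26.500000, DF = 0.888696, PV = 23.550450
  t = 4.0000: CF_t = 26.500000, DF = 0.873841, PV = 23.156784
  t = 4.5000: CF_t = 26.500000, DF = 0.859234, PV = 22.769699
  t = 5.0000: CF_t = 1026.500000, DF = 0.844871, PV = 867.260216
Price P = sum_t PV_t = 1086.689662
Convexity numerator sum_t t*(t + 1/m) * CF_t / (1+y/m)^(m*t + 2):
  t = 0.5000: term = 12.596591
  t = 1.0000: term = 37.158085
  t = 1.5000: term = 73.073913
  t = 2.0000: term = 119.754036
  t = 2.5000: term = 176.628372
  t = 3.0000: term = 243.146235
  t = 3.5000: term = 318.775792
  t = 4.0000: term = 403.003530
  t = 4.5000: term = 495.333738
  t = 5.0000: term = 23058.986363
Convexity = (1/P) * sum = 24938.456655 / 1086.689662 = 22.949014


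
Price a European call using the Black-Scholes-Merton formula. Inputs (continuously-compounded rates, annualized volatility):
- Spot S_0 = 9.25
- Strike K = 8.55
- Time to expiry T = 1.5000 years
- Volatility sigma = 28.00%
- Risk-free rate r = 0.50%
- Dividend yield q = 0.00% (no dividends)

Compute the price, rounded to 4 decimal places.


Answer: Price = 1.6268

Derivation:
d1 = (ln(S/K) + (r - q + 0.5*sigma^2) * T) / (sigma * sqrt(T)) = 0.42280604
d2 = d1 - sigma * sqrt(T) = 0.07987748
exp(-rT) = 0.99252805; exp(-qT) = 1.00000000
C = S_0 * exp(-qT) * N(d1) - K * exp(-rT) * N(d2)
N(d1) = 0.66378161; N(d2) = 0.53183265
C = 9.2500 * 1.00000000 * 0.66378161 - 8.5500 * 0.99252805 * 0.53183265 = 1.6268


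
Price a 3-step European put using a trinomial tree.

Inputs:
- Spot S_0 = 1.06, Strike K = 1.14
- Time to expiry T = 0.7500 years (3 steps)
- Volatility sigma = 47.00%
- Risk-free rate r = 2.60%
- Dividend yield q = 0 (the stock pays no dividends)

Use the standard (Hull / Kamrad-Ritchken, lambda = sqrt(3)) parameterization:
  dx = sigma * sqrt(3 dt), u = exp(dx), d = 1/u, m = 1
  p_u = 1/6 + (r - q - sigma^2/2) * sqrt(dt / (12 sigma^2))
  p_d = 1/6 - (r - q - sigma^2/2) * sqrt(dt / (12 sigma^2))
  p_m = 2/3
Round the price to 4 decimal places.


dt = T/N = 0.250000; dx = sigma*sqrt(3*dt) = 0.407032
u = exp(dx) = 1.502352; d = 1/u = 0.665623
p_u = 0.140732, p_m = 0.666667, p_d = 0.192601
Discount per step: exp(-r*dt) = 0.993521
Stock lattice S(k, j) with j the centered position index:
  k=0: S(0,+0) = 1.0600
  k=1: S(1,-1) = 0.7056; S(1,+0) = 1.0600; S(1,+1) = 1.5925
  k=2: S(2,-2) = 0.4696; S(2,-1) = 0.7056; S(2,+0) = 1.0600; S(2,+1) = 1.5925; S(2,+2) = 2.3925
  k=3: S(3,-3) = 0.3126; S(3,-2) = 0.4696; S(3,-1) = 0.7056; S(3,+0) = 1.0600; S(3,+1) = 1.5925; S(3,+2) = 2.3925; S(3,+3) = 3.5944
Terminal payoffs V(N, j) = max(K - S_T, 0):
  V(3,-3) = 0.827399; V(3,-2) = 0.670363; V(3,-1) = 0.434440; V(3,+0) = 0.080000; V(3,+1) = 0.000000; V(3,+2) = 0.000000; V(3,+3) = 0.000000
Backward induction: V(k, j) = exp(-r*dt) * [p_u * V(k+1, j+1) + p_m * V(k+1, j) + p_d * V(k+1, j-1)]
  V(2,-2) = exp(-r*dt) * [p_u*0.434440 + p_m*0.670363 + p_d*0.827399] = 0.663082
  V(2,-1) = exp(-r*dt) * [p_u*0.080000 + p_m*0.434440 + p_d*0.670363] = 0.427212
  V(2,+0) = exp(-r*dt) * [p_u*0.000000 + p_m*0.080000 + p_d*0.434440] = 0.136119
  V(2,+1) = exp(-r*dt) * [p_u*0.000000 + p_m*0.000000 + p_d*0.080000] = 0.015308
  V(2,+2) = exp(-r*dt) * [p_u*0.000000 + p_m*0.000000 + p_d*0.000000] = 0.000000
  V(1,-1) = exp(-r*dt) * [p_u*0.136119 + p_m*0.427212 + p_d*0.663082] = 0.428878
  V(1,+0) = exp(-r*dt) * [p_u*0.015308 + p_m*0.136119 + p_d*0.427212] = 0.174047
  V(1,+1) = exp(-r*dt) * [p_u*0.000000 + p_m*0.015308 + p_d*0.136119] = 0.036186
  V(0,+0) = exp(-r*dt) * [p_u*0.036186 + p_m*0.174047 + p_d*0.428878] = 0.202407

Answer: Price = V(0,0) = 0.2024


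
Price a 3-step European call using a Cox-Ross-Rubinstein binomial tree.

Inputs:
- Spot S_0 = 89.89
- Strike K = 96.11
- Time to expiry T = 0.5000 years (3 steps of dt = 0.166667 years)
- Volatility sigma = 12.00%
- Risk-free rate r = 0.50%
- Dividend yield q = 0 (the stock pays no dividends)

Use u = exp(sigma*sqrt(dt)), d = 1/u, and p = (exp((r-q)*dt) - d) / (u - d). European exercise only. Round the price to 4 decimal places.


dt = T/N = 0.166667
u = exp(sigma*sqrt(dt)) = 1.050210; d = 1/u = 0.952191
p = (exp((r-q)*dt) - d) / (u - d) = 0.496260
Discount per step: exp(-r*dt) = 0.999167
Stock lattice S(k, i) with i counting down-moves:
  k=0: S(0,0) = 89.8900
  k=1: S(1,0) = 94.4033; S(1,1) = 85.5924
  k=2: S(2,0) = 99.1433; S(2,1) = 89.8900; S(2,2) = 81.5003
  k=3: S(3,0) = 104.1212; S(3,1) = 94.4033; S(3,2) = 85.5924; S(3,3) = 77.6039
Terminal payoffs V(N, i) = max(S_T - K, 0):
  V(3,0) = 8.011250; V(3,1) = 0.000000; V(3,2) = 0.000000; V(3,3) = 0.000000
Backward induction: V(k, i) = exp(-r*dt) * [p * V(k+1, i) + (1-p) * V(k+1, i+1)].
  V(2,0) = exp(-r*dt) * [p*8.011250 + (1-p)*0.000000] = 3.972354
  V(2,1) = exp(-r*dt) * [p*0.000000 + (1-p)*0.000000] = 0.000000
  V(2,2) = exp(-r*dt) * [p*0.000000 + (1-p)*0.000000] = 0.000000
  V(1,0) = exp(-r*dt) * [p*3.972354 + (1-p)*0.000000] = 1.969679
  V(1,1) = exp(-r*dt) * [p*0.000000 + (1-p)*0.000000] = 0.000000
  V(0,0) = exp(-r*dt) * [p*1.969679 + (1-p)*0.000000] = 0.976660

Answer: Price = V(0,0) = 0.9767


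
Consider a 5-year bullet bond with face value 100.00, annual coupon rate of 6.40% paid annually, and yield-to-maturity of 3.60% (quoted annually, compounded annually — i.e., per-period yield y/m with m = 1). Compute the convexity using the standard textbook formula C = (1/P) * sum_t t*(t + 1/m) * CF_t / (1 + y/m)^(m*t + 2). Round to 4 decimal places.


Coupon per period c = face * coupon_rate / m = 6.400000
Periods per year m = 1; per-period yield y/m = 0.036000
Number of cashflows N = 5
Cashflows (t years, CF_t, discount factor 1/(1+y/m)^(m*t), PV):
  t = 1.0000: CF_t = 6.400000, DF = 0.965251, PV = 6.177606
  t = 2.0000: CF_t = 6.400000, DF = 0.931709, PV = 5.962940
  t = 3.0000: CF_t = 6.400000, DF = 0.899333, PV = 5.755734
  t = 4.0000: CF_t = 6.400000, DF = 0.868082, PV = 5.555728
  t = 5.0000: CF_t = 106.400000, DF = 0.837917, PV = 89.154414
Price P = sum_t PV_t = 112.606422
Convexity numerator sum_t t*(t + 1/m) * CF_t / (1+y/m)^(m*t + 2):
  t = 1.0000: term = 11.511468
  t = 2.0000: term = 33.334366
  t = 3.0000: term = 64.352058
  t = 4.0000: term = 103.526477
  t = 5.0000: term = 2491.980243
Convexity = (1/P) * sum = 2704.704613 / 112.606422 = 24.019097

Answer: Convexity = 24.0191


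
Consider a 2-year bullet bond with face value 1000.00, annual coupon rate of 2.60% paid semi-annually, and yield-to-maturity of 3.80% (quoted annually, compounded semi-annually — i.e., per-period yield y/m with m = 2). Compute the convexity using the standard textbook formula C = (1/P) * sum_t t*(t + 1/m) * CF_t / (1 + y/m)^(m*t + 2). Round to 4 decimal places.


Answer: Convexity = 4.6913

Derivation:
Coupon per period c = face * coupon_rate / m = 13.000000
Periods per year m = 2; per-period yield y/m = 0.019000
Number of cashflows N = 4
Cashflows (t years, CF_t, discount factor 1/(1+y/m)^(m*t), PV):
  t = 0.5000: CF_t = 13.000000, DF = 0.981354, PV = 12.757605
  t = 1.0000: CF_t = 13.000000, DF = 0.963056, PV = 12.519731
  t = 1.5000: CF_t = 13.000000, DF = 0.945099, PV = 12.286291
  t = 2.0000: CF_t = 1013.000000, DF = 0.927477, PV = 939.534451
Price P = sum_t PV_t = 977.098078
Convexity numerator sum_t t*(t + 1/m) * CF_t / (1+y/m)^(m*t + 2):
  t = 0.5000: term = 6.143146
  t = 1.0000: term = 18.085806
  t = 1.5000: term = 35.497166
  t = 2.0000: term = 4524.122394
Convexity = (1/P) * sum = 4583.848512 / 977.098078 = 4.691288


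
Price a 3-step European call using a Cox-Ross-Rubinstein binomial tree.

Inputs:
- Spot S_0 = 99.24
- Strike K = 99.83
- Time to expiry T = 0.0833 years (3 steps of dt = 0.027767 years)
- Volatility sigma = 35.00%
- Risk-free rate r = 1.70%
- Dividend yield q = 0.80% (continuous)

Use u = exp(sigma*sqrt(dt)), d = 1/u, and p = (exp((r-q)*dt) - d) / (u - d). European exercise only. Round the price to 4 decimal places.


Answer: Price = V(0,0) = 4.0876

Derivation:
dt = T/N = 0.027767
u = exp(sigma*sqrt(dt)) = 1.060056; d = 1/u = 0.943346
p = (exp((r-q)*dt) - d) / (u - d) = 0.487565
Discount per step: exp(-r*dt) = 0.999528
Stock lattice S(k, i) with i counting down-moves:
  k=0: S(0,0) = 99.2400
  k=1: S(1,0) = 105.1999; S(1,1) = 93.6177
  k=2: S(2,0) = 111.5178; S(2,1) = 99.2400; S(2,2) = 88.3139
  k=3: S(3,0) = 118.2151; S(3,1) = 105.1999; S(3,2) = 93.6177; S(3,3) = 83.3106
Terminal payoffs V(N, i) = max(S_T - K, 0):
  V(3,0) = 18.385137; V(3,1) = 5.369950; V(3,2) = 0.000000; V(3,3) = 0.000000
Backward induction: V(k, i) = exp(-r*dt) * [p * V(k+1, i) + (1-p) * V(k+1, i+1)].
  V(2,0) = exp(-r*dt) * [p*18.385137 + (1-p)*5.369950] = 11.710173
  V(2,1) = exp(-r*dt) * [p*5.369950 + (1-p)*0.000000] = 2.616965
  V(2,2) = exp(-r*dt) * [p*0.000000 + (1-p)*0.000000] = 0.000000
  V(1,0) = exp(-r*dt) * [p*11.710173 + (1-p)*2.616965] = 7.047170
  V(1,1) = exp(-r*dt) * [p*2.616965 + (1-p)*0.000000] = 1.275339
  V(0,0) = exp(-r*dt) * [p*7.047170 + (1-p)*1.275339] = 4.087553


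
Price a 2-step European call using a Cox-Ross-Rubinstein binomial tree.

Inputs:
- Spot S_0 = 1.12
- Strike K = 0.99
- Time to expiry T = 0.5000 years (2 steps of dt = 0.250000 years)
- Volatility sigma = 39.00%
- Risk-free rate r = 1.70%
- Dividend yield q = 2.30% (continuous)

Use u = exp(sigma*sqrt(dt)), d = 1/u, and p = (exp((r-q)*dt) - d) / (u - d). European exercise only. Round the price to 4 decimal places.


Answer: Price = V(0,0) = 0.1957

Derivation:
dt = T/N = 0.250000
u = exp(sigma*sqrt(dt)) = 1.215311; d = 1/u = 0.822835
p = (exp((r-q)*dt) - d) / (u - d) = 0.447585
Discount per step: exp(-r*dt) = 0.995759
Stock lattice S(k, i) with i counting down-moves:
  k=0: S(0,0) = 1.1200
  k=1: S(1,0) = 1.3611; S(1,1) = 0.9216
  k=2: S(2,0) = 1.6542; S(2,1) = 1.1200; S(2,2) = 0.7583
Terminal payoffs V(N, i) = max(S_T - K, 0):
  V(2,0) = 0.664218; V(2,1) = 0.130000; V(2,2) = 0.000000
Backward induction: V(k, i) = exp(-r*dt) * [p * V(k+1, i) + (1-p) * V(k+1, i+1)].
  V(1,0) = exp(-r*dt) * [p*0.664218 + (1-p)*0.130000] = 0.367543
  V(1,1) = exp(-r*dt) * [p*0.130000 + (1-p)*0.000000] = 0.057939
  V(0,0) = exp(-r*dt) * [p*0.367543 + (1-p)*0.057939] = 0.195680


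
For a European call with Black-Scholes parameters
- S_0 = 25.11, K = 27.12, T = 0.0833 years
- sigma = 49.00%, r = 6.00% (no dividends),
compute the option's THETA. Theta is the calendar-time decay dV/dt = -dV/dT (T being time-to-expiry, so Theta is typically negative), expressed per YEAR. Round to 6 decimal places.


d1 = -0.4384529678; d2 = -0.5798754907
phi(d1) = 0.3623810358; exp(-qT) = 1.0000000000; exp(-rT) = 0.9950144692
Theta = -S*exp(-qT)*phi(d1)*sigma/(2*sqrt(T)) - r*K*exp(-rT)*N(d2) + q*S*exp(-qT)*N(d1)
N(d1) = 0.3305289785; N(d2) = 0.2809992924; sqrt(T) = 0.2886173938
Term 1 = -25.1100 * 1.0000000000 * 0.3623810358 * 0.4900 / (2 * 0.2886173938) = -7.7242399837
Term 2 = -0.0600 * 27.1200 * 0.9950144692 * 0.2809992924 = -0.4549624543
Term 3 = 0 (no dividend yield, q = 0)
Theta = -7.7242399837 + (-0.4549624543) + (0.0000000000) = -8.179202

Answer: Theta = -8.179202


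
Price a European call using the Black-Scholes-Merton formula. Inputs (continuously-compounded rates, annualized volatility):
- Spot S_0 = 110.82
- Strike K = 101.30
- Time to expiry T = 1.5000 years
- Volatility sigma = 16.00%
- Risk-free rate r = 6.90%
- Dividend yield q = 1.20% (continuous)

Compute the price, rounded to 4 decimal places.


Answer: Price = 19.4790

Derivation:
d1 = (ln(S/K) + (r - q + 0.5*sigma^2) * T) / (sigma * sqrt(T)) = 0.99266007
d2 = d1 - sigma * sqrt(T) = 0.79670089
exp(-rT) = 0.90167602; exp(-qT) = 0.98216103
C = S_0 * exp(-qT) * N(d1) - K * exp(-rT) * N(d2)
N(d1) = 0.83956218; N(d2) = 0.78718762
C = 110.8200 * 0.98216103 * 0.83956218 - 101.3000 * 0.90167602 * 0.78718762 = 19.4790


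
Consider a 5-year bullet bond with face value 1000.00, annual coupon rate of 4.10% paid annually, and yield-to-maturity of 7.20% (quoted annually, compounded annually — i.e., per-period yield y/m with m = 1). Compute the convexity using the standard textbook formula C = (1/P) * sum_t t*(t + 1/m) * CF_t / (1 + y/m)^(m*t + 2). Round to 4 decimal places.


Coupon per period c = face * coupon_rate / m = 41.000000
Periods per year m = 1; per-period yield y/m = 0.072000
Number of cashflows N = 5
Cashflows (t years, CF_t, discount factor 1/(1+y/m)^(m*t), PV):
  t = 1.0000: CF_t = 41.000000, DF = 0.932836, PV = 38.246269
  t = 2.0000: CF_t = 41.000000, DF = 0.870183, PV = 35.677489
  t = 3.0000: CF_t = 41.000000, DF = 0.811738, PV = 33.281240
  t = 4.0000: CF_t = 41.000000, DF = 0.757218, PV = 31.045933
  t = 5.0000: CF_t = 1041.000000, DF = 0.706360, PV = 735.320718
Price P = sum_t PV_t = 873.571649
Convexity numerator sum_t t*(t + 1/m) * CF_t / (1+y/m)^(m*t + 2):
  t = 1.0000: term = 66.562480
  t = 2.0000: term = 186.275598
  t = 3.0000: term = 347.529100
  t = 4.0000: term = 540.312656
  t = 5.0000: term = 19195.900349
Convexity = (1/P) * sum = 20336.580183 / 873.571649 = 23.279808

Answer: Convexity = 23.2798


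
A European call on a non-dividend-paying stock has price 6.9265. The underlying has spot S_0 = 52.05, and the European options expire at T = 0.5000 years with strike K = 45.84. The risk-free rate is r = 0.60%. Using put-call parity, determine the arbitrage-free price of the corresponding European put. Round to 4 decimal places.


Put-call parity: C - P = S_0 * exp(-qT) - K * exp(-rT).
S_0 * exp(-qT) = 52.0500 * 1.00000000 = 52.05000000
K * exp(-rT) = 45.8400 * 0.99700450 = 45.70268607
P = C - S*exp(-qT) + K*exp(-rT)
P = 6.9265 - 52.05000000 + 45.70268607 = 0.5792

Answer: Put price = 0.5792


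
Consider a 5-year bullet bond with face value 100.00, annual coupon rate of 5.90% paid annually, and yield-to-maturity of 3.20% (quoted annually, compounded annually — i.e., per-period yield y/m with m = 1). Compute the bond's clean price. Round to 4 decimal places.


Answer: Price = 112.2949

Derivation:
Coupon per period c = face * coupon_rate / m = 5.900000
Periods per year m = 1; per-period yield y/m = 0.032000
Number of cashflows N = 5
Cashflows (t years, CF_t, discount factor 1/(1+y/m)^(m*t), PV):
  t = 1.0000: CF_t = 5.900000, DF = 0.968992, PV = 5.717054
  t = 2.0000: CF_t = 5.900000, DF = 0.938946, PV = 5.539781
  t = 3.0000: CF_t = 5.900000, DF = 0.909831, PV = 5.368005
  t = 4.0000: CF_t = 5.900000, DF = 0.881620, PV = 5.201555
  t = 5.0000: CF_t = 105.900000, DF = 0.854283, PV = 90.468518
Price P = sum_t PV_t = 112.294913
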